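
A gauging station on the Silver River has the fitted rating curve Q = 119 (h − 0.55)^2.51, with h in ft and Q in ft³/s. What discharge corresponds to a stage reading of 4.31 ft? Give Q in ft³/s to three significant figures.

Q = 119 × (4.31 − 0.55)^2.51 = 119 × 3.76^2.51 = 3306 ft³/s

3310 ft³/s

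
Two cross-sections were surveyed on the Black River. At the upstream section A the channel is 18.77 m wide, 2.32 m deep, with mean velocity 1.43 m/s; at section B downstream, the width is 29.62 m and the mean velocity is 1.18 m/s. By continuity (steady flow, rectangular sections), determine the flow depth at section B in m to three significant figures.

1.78 m

Q = A₁V₁ = (18.77×2.32) × 1.43 = 62.27 m³/s
d₂ = Q/(b₂ V₂) = 62.27/(29.62×1.18) = 1.782 m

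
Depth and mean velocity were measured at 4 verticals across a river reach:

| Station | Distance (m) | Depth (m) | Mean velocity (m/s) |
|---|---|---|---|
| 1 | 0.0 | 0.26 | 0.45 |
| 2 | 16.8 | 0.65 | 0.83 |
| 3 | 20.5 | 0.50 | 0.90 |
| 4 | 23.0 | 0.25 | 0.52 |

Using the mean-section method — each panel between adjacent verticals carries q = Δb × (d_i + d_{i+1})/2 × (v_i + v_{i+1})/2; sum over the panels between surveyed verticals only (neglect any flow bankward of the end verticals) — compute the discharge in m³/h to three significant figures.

Panel 1-2: Δb = 16.8 m, d̄ = (0.26+0.65)/2 = 0.455, v̄ = (0.45+0.83)/2 = 0.64 → q = 16.8×0.455×0.64 = 4.892 m³/s
Panel 2-3: Δb = 3.7 m, d̄ = (0.65+0.50)/2 = 0.575, v̄ = (0.83+0.90)/2 = 0.865 → q = 3.7×0.575×0.865 = 1.840 m³/s
Panel 3-4: Δb = 2.5 m, d̄ = (0.50+0.25)/2 = 0.375, v̄ = (0.90+0.52)/2 = 0.71 → q = 2.5×0.375×0.71 = 0.6656 m³/s
Q = Σ q = 7.398 m³/s
= 7.398 × 3600 = 26630 m³/h

26600 m³/h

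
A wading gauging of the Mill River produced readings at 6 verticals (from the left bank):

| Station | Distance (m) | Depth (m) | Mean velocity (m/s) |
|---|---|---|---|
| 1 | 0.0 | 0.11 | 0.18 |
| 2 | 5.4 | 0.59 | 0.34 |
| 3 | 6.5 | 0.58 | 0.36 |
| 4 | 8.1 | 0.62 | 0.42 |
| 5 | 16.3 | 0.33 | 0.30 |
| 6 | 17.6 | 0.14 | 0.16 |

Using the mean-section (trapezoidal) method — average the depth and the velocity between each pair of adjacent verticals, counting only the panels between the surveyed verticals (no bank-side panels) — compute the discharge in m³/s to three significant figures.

2.56 m³/s

Panel 1-2: Δb = 5.4 m, d̄ = (0.11+0.59)/2 = 0.35, v̄ = (0.18+0.34)/2 = 0.26 → q = 5.4×0.35×0.26 = 0.4914 m³/s
Panel 2-3: Δb = 1.1 m, d̄ = (0.59+0.58)/2 = 0.585, v̄ = (0.34+0.36)/2 = 0.35 → q = 1.1×0.585×0.35 = 0.2252 m³/s
Panel 3-4: Δb = 1.6 m, d̄ = (0.58+0.62)/2 = 0.6, v̄ = (0.36+0.42)/2 = 0.39 → q = 1.6×0.6×0.39 = 0.3744 m³/s
Panel 4-5: Δb = 8.2 m, d̄ = (0.62+0.33)/2 = 0.475, v̄ = (0.42+0.30)/2 = 0.36 → q = 8.2×0.475×0.36 = 1.402 m³/s
Panel 5-6: Δb = 1.3 m, d̄ = (0.33+0.14)/2 = 0.235, v̄ = (0.30+0.16)/2 = 0.23 → q = 1.3×0.235×0.23 = 0.07027 m³/s
Q = Σ q = 2.563 m³/s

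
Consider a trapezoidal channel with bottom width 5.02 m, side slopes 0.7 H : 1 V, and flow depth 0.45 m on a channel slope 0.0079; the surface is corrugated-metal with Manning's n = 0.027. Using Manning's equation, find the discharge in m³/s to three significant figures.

4.24 m³/s

A = (b + z·y)·y = (5.02 + 0.7×0.45)×0.45 = 2.401 m²
P = b + 2y√(1+z²) = 5.02 + 2×0.45×√(1+0.7²) = 6.119 m
R = A/P = 2.401/6.119 = 0.3924 m
Q = (1/n)·A·R^(2/3)·S^(1/2) = (1/0.027) × 2.401 × 0.3924^(2/3) × 0.0079^(1/2) = 4.236 m³/s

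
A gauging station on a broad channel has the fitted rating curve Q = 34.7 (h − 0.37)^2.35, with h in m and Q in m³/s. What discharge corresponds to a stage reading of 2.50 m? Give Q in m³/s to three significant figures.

205 m³/s

Q = 34.7 × (2.50 − 0.37)^2.35 = 34.7 × 2.13^2.35 = 205.1 m³/s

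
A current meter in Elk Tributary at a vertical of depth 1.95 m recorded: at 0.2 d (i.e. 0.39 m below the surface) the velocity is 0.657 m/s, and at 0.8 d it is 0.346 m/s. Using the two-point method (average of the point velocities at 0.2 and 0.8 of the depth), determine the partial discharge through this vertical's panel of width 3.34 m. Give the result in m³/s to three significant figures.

v̄ = (0.657 + 0.346) / 2 = 0.5015 m/s
q = v̄ × d × w = 0.5015 × 1.95 × 3.34 = 3.266 m³/s

3.27 m³/s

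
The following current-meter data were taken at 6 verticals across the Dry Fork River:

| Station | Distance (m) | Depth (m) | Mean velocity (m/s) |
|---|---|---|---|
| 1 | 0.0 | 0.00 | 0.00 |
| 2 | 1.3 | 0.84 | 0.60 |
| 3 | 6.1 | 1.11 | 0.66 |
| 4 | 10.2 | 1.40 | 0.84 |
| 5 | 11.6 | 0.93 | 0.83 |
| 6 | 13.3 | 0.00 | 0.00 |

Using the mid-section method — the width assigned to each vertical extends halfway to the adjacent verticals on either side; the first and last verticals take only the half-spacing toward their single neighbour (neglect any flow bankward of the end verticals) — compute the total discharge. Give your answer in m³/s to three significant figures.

w_2 = (6.1 − 0.0)/2 = 3.05 m; q_2 = 0.60 × 0.84 × 3.05 = 1.537 m³/s
w_3 = (10.2 − 1.3)/2 = 4.45 m; q_3 = 0.66 × 1.11 × 4.45 = 3.260 m³/s
w_4 = (11.6 − 6.1)/2 = 2.75 m; q_4 = 0.84 × 1.40 × 2.75 = 3.234 m³/s
w_5 = (13.3 − 10.2)/2 = 1.55 m; q_5 = 0.83 × 0.93 × 1.55 = 1.196 m³/s
Stations 1, 6 contribute zero (depth or velocity is 0).
Q = Σ qᵢ = 9.228 m³/s

9.23 m³/s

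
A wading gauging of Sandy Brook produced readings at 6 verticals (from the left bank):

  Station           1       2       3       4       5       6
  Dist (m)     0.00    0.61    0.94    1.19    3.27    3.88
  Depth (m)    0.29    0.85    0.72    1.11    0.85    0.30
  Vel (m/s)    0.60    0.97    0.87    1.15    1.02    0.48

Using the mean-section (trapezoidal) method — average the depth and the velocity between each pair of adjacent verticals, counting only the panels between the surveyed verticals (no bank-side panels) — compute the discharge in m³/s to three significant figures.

3.22 m³/s

Panel 1-2: Δb = 0.61 m, d̄ = (0.29+0.85)/2 = 0.57, v̄ = (0.60+0.97)/2 = 0.785 → q = 0.61×0.57×0.785 = 0.2729 m³/s
Panel 2-3: Δb = 0.33 m, d̄ = (0.85+0.72)/2 = 0.785, v̄ = (0.97+0.87)/2 = 0.92 → q = 0.33×0.785×0.92 = 0.2383 m³/s
Panel 3-4: Δb = 0.25 m, d̄ = (0.72+1.11)/2 = 0.915, v̄ = (0.87+1.15)/2 = 1.01 → q = 0.25×0.915×1.01 = 0.2310 m³/s
Panel 4-5: Δb = 2.08 m, d̄ = (1.11+0.85)/2 = 0.98, v̄ = (1.15+1.02)/2 = 1.085 → q = 2.08×0.98×1.085 = 2.212 m³/s
Panel 5-6: Δb = 0.61 m, d̄ = (0.85+0.30)/2 = 0.575, v̄ = (1.02+0.48)/2 = 0.75 → q = 0.61×0.575×0.75 = 0.2631 m³/s
Q = Σ q = 3.217 m³/s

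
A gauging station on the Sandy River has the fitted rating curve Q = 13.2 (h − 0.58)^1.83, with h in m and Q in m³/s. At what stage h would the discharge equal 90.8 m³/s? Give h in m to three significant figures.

3.45 m

h − h₀ = (Q/C)^(1/b) = (90.8/13.2)^(1/1.83) = 2.869 m
h = 0.58 + 2.869 = 3.449 m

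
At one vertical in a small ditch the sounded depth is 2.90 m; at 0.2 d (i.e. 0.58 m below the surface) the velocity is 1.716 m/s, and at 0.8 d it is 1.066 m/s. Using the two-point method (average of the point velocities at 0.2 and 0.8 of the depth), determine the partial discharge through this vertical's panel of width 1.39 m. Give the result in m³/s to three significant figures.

5.61 m³/s

v̄ = (1.716 + 1.066) / 2 = 1.391 m/s
q = v̄ × d × w = 1.391 × 2.90 × 1.39 = 5.607 m³/s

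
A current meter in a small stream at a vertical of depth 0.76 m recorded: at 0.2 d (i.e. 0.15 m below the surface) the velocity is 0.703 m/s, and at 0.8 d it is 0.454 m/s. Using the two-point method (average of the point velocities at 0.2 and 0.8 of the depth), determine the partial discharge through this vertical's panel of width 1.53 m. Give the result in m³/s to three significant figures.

0.673 m³/s

v̄ = (0.703 + 0.454) / 2 = 0.5785 m/s
q = v̄ × d × w = 0.5785 × 0.76 × 1.53 = 0.6727 m³/s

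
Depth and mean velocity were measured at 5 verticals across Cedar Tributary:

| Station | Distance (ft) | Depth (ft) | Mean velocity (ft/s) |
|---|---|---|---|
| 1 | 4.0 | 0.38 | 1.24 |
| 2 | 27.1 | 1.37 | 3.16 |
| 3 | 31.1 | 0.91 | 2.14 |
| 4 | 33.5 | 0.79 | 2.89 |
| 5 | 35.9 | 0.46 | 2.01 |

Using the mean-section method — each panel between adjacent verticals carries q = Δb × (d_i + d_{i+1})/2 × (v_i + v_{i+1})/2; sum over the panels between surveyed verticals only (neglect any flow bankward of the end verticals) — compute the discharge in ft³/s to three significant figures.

Panel 1-2: Δb = 23.1 ft, d̄ = (0.38+1.37)/2 = 0.875, v̄ = (1.24+3.16)/2 = 2.2 → q = 23.1×0.875×2.2 = 44.47 ft³/s
Panel 2-3: Δb = 4 ft, d̄ = (1.37+0.91)/2 = 1.14, v̄ = (3.16+2.14)/2 = 2.65 → q = 4×1.14×2.65 = 12.08 ft³/s
Panel 3-4: Δb = 2.4 ft, d̄ = (0.91+0.79)/2 = 0.85, v̄ = (2.14+2.89)/2 = 2.515 → q = 2.4×0.85×2.515 = 5.131 ft³/s
Panel 4-5: Δb = 2.4 ft, d̄ = (0.79+0.46)/2 = 0.625, v̄ = (2.89+2.01)/2 = 2.45 → q = 2.4×0.625×2.45 = 3.675 ft³/s
Q = Σ q = 65.36 ft³/s

65.4 ft³/s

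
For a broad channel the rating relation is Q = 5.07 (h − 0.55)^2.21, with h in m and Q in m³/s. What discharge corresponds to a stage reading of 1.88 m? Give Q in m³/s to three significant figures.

9.52 m³/s

Q = 5.07 × (1.88 − 0.55)^2.21 = 5.07 × 1.33^2.21 = 9.522 m³/s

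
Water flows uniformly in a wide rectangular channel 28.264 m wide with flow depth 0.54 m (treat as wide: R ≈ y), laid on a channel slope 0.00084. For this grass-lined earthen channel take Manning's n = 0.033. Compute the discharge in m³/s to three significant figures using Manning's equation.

A = b·y = 28.264 × 0.54 = 15.26 m²
Wide channel: R ≈ y = 0.54 m
Q = (1/n)·A·R^(2/3)·S^(1/2) = (1/0.033) × 15.26 × 0.5400^(2/3) × 0.00084^(1/2) = 8.889 m³/s

8.89 m³/s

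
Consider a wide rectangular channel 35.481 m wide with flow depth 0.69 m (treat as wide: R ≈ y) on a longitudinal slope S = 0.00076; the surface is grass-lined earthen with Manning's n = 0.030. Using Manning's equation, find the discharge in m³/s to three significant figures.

17.6 m³/s

A = b·y = 35.481 × 0.69 = 24.48 m²
Wide channel: R ≈ y = 0.69 m
Q = (1/n)·A·R^(2/3)·S^(1/2) = (1/0.030) × 24.48 × 0.6900^(2/3) × 0.00076^(1/2) = 17.57 m³/s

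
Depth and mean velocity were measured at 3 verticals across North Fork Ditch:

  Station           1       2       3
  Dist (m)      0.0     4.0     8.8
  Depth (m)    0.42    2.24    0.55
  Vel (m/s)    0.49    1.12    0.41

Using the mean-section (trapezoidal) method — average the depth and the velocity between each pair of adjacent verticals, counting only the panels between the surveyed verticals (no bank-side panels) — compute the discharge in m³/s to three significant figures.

Panel 1-2: Δb = 4 m, d̄ = (0.42+2.24)/2 = 1.33, v̄ = (0.49+1.12)/2 = 0.805 → q = 4×1.33×0.805 = 4.283 m³/s
Panel 2-3: Δb = 4.8 m, d̄ = (2.24+0.55)/2 = 1.395, v̄ = (1.12+0.41)/2 = 0.765 → q = 4.8×1.395×0.765 = 5.122 m³/s
Q = Σ q = 9.405 m³/s

9.41 m³/s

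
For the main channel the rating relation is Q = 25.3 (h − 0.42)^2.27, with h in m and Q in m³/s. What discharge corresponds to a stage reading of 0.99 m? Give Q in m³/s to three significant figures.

Q = 25.3 × (0.99 − 0.42)^2.27 = 25.3 × 0.57^2.27 = 7.062 m³/s

7.06 m³/s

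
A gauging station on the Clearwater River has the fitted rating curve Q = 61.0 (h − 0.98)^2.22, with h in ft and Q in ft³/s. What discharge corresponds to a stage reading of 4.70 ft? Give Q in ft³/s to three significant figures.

Q = 61.0 × (4.70 − 0.98)^2.22 = 61.0 × 3.72^2.22 = 1127 ft³/s

1130 ft³/s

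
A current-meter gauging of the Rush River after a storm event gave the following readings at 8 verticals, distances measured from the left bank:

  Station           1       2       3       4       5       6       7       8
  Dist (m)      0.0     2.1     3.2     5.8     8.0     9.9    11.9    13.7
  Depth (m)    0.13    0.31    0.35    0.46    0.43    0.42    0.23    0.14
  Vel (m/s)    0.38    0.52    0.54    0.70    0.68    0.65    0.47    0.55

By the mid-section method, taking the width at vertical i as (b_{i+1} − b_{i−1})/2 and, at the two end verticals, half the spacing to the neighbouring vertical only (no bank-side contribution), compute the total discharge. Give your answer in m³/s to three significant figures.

w_1 = (2.1 − 0.0)/2 = 1.05 m; q_1 = 0.38 × 0.13 × 1.05 = 0.05187 m³/s
w_2 = (3.2 − 0.0)/2 = 1.6 m; q_2 = 0.52 × 0.31 × 1.6 = 0.2579 m³/s
w_3 = (5.8 − 2.1)/2 = 1.85 m; q_3 = 0.54 × 0.35 × 1.85 = 0.3497 m³/s
w_4 = (8.0 − 3.2)/2 = 2.4 m; q_4 = 0.70 × 0.46 × 2.4 = 0.7728 m³/s
w_5 = (9.9 − 5.8)/2 = 2.05 m; q_5 = 0.68 × 0.43 × 2.05 = 0.5994 m³/s
w_6 = (11.9 − 8.0)/2 = 1.95 m; q_6 = 0.65 × 0.42 × 1.95 = 0.5324 m³/s
w_7 = (13.7 − 9.9)/2 = 1.9 m; q_7 = 0.47 × 0.23 × 1.9 = 0.2054 m³/s
w_8 = (13.7 − 11.9)/2 = 0.9 m; q_8 = 0.55 × 0.14 × 0.9 = 0.06930 m³/s
Q = Σ qᵢ = 2.839 m³/s

2.84 m³/s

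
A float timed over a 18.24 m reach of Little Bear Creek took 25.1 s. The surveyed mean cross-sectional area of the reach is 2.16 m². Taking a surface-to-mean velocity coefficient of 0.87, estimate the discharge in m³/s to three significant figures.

1.37 m³/s

v_surface = L / t̄ = 18.24 / 25.1 = 0.7267 m/s
v_mean = 0.87 × 0.7267 = 0.6322 m/s
Q = A × v_mean = 2.16 × 0.6322 = 1.366 m³/s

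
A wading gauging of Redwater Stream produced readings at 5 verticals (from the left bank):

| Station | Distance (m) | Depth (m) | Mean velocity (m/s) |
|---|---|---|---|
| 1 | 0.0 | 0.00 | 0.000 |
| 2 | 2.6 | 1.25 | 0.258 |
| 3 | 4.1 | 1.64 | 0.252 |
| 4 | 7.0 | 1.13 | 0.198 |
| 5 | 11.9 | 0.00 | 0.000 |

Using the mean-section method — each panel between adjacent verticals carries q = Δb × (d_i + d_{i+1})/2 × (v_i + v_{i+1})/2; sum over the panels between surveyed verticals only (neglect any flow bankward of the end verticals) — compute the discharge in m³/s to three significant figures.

1.94 m³/s

Panel 1-2: Δb = 2.6 m, d̄ = (0.00+1.25)/2 = 0.625, v̄ = (0.000+0.258)/2 = 0.129 → q = 2.6×0.625×0.129 = 0.2096 m³/s
Panel 2-3: Δb = 1.5 m, d̄ = (1.25+1.64)/2 = 1.445, v̄ = (0.258+0.252)/2 = 0.255 → q = 1.5×1.445×0.255 = 0.5527 m³/s
Panel 3-4: Δb = 2.9 m, d̄ = (1.64+1.13)/2 = 1.385, v̄ = (0.252+0.198)/2 = 0.225 → q = 2.9×1.385×0.225 = 0.9037 m³/s
Panel 4-5: Δb = 4.9 m, d̄ = (1.13+0.00)/2 = 0.565, v̄ = (0.198+0.000)/2 = 0.099 → q = 4.9×0.565×0.099 = 0.2741 m³/s
Q = Σ q = 1.940 m³/s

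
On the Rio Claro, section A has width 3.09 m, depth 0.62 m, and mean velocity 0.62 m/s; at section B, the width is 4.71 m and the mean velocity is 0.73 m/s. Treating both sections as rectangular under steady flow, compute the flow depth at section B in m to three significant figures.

0.345 m

Q = A₁V₁ = (3.09×0.62) × 0.62 = 1.188 m³/s
d₂ = Q/(b₂ V₂) = 1.188/(4.71×0.73) = 0.3455 m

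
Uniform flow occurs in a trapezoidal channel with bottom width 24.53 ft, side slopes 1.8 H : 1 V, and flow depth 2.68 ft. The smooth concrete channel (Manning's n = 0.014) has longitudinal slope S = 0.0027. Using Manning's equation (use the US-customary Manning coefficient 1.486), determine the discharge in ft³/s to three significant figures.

737 ft³/s

A = (b + z·y)·y = (24.53 + 1.8×2.68)×2.68 = 78.67 ft²
P = b + 2y√(1+z²) = 24.53 + 2×2.68×√(1+1.8²) = 35.57 ft
R = A/P = 78.67/35.57 = 2.212 ft
Q = (1.486/n)·A·R^(2/3)·S^(1/2) = (1.486/0.014) × 78.67 × 2.212^(2/3) × 0.0027^(1/2) = 736.6 ft³/s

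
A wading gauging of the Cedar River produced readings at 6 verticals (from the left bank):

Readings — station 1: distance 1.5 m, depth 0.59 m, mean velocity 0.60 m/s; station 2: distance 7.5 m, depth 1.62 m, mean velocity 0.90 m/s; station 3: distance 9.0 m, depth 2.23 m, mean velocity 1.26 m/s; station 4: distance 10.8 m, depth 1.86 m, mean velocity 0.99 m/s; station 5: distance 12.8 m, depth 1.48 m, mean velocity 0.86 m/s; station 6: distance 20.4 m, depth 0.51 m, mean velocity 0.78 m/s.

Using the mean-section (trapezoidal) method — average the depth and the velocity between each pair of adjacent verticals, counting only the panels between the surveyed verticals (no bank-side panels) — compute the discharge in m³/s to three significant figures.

Panel 1-2: Δb = 6 m, d̄ = (0.59+1.62)/2 = 1.105, v̄ = (0.60+0.90)/2 = 0.75 → q = 6×1.105×0.75 = 4.973 m³/s
Panel 2-3: Δb = 1.5 m, d̄ = (1.62+2.23)/2 = 1.925, v̄ = (0.90+1.26)/2 = 1.08 → q = 1.5×1.925×1.08 = 3.119 m³/s
Panel 3-4: Δb = 1.8 m, d̄ = (2.23+1.86)/2 = 2.045, v̄ = (1.26+0.99)/2 = 1.125 → q = 1.8×2.045×1.125 = 4.141 m³/s
Panel 4-5: Δb = 2 m, d̄ = (1.86+1.48)/2 = 1.67, v̄ = (0.99+0.86)/2 = 0.925 → q = 2×1.67×0.925 = 3.090 m³/s
Panel 5-6: Δb = 7.6 m, d̄ = (1.48+0.51)/2 = 0.995, v̄ = (0.86+0.78)/2 = 0.82 → q = 7.6×0.995×0.82 = 6.201 m³/s
Q = Σ q = 21.52 m³/s

21.5 m³/s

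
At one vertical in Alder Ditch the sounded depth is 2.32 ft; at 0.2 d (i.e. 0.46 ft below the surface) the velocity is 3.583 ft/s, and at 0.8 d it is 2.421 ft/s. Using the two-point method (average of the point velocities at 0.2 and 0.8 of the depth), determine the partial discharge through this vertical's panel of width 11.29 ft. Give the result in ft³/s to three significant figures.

v̄ = (3.583 + 2.421) / 2 = 3.002 ft/s
q = v̄ × d × w = 3.002 × 2.32 × 11.29 = 78.63 ft³/s

78.6 ft³/s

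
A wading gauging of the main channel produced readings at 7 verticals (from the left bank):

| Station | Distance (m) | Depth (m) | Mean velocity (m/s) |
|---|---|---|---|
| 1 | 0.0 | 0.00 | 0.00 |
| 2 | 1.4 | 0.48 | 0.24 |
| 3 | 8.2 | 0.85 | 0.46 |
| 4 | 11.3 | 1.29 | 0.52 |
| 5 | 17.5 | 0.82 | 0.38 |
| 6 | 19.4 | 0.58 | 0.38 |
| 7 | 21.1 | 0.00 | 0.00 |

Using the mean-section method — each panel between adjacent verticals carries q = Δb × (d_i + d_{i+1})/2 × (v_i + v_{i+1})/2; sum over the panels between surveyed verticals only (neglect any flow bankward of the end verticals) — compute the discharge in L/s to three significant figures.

6790 L/s

Panel 1-2: Δb = 1.4 m, d̄ = (0.00+0.48)/2 = 0.24, v̄ = (0.00+0.24)/2 = 0.12 → q = 1.4×0.24×0.12 = 0.04032 m³/s
Panel 2-3: Δb = 6.8 m, d̄ = (0.48+0.85)/2 = 0.665, v̄ = (0.24+0.46)/2 = 0.35 → q = 6.8×0.665×0.35 = 1.583 m³/s
Panel 3-4: Δb = 3.1 m, d̄ = (0.85+1.29)/2 = 1.07, v̄ = (0.46+0.52)/2 = 0.49 → q = 3.1×1.07×0.49 = 1.625 m³/s
Panel 4-5: Δb = 6.2 m, d̄ = (1.29+0.82)/2 = 1.055, v̄ = (0.52+0.38)/2 = 0.45 → q = 6.2×1.055×0.45 = 2.943 m³/s
Panel 5-6: Δb = 1.9 m, d̄ = (0.82+0.58)/2 = 0.7, v̄ = (0.38+0.38)/2 = 0.38 → q = 1.9×0.7×0.38 = 0.5054 m³/s
Panel 6-7: Δb = 1.7 m, d̄ = (0.58+0.00)/2 = 0.29, v̄ = (0.38+0.00)/2 = 0.19 → q = 1.7×0.29×0.19 = 0.09367 m³/s
Q = Σ q = 6.791 m³/s
= 6.791 × 1000 = 6791 L/s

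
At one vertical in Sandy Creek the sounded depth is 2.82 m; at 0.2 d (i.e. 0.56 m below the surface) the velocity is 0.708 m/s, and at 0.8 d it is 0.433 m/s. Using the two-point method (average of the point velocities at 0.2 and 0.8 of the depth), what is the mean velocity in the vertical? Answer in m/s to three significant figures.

0.571 m/s

v̄ = (0.708 + 0.433) / 2 = 0.5705 m/s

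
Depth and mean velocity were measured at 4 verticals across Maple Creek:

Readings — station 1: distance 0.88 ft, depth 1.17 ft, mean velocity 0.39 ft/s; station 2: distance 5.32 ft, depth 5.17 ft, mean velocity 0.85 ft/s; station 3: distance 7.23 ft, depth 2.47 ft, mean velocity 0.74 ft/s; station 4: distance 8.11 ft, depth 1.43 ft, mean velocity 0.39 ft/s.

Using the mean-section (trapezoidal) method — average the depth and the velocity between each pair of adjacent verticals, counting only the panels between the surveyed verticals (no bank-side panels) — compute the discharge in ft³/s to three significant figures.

15.5 ft³/s

Panel 1-2: Δb = 4.44 ft, d̄ = (1.17+5.17)/2 = 3.17, v̄ = (0.39+0.85)/2 = 0.62 → q = 4.44×3.17×0.62 = 8.726 ft³/s
Panel 2-3: Δb = 1.91 ft, d̄ = (5.17+2.47)/2 = 3.82, v̄ = (0.85+0.74)/2 = 0.795 → q = 1.91×3.82×0.795 = 5.800 ft³/s
Panel 3-4: Δb = 0.88 ft, d̄ = (2.47+1.43)/2 = 1.95, v̄ = (0.74+0.39)/2 = 0.565 → q = 0.88×1.95×0.565 = 0.9695 ft³/s
Q = Σ q = 15.50 ft³/s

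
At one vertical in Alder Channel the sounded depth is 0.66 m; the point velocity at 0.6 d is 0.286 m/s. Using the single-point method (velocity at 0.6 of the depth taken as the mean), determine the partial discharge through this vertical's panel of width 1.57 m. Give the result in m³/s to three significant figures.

0.296 m³/s

v̄ = v₀.₆ = 0.286 m/s
q = v̄ × d × w = 0.2860 × 0.66 × 1.57 = 0.2964 m³/s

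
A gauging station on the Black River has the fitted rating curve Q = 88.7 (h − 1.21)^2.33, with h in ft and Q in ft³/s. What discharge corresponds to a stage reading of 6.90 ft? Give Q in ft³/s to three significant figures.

Q = 88.7 × (6.90 − 1.21)^2.33 = 88.7 × 5.69^2.33 = 5097 ft³/s

5100 ft³/s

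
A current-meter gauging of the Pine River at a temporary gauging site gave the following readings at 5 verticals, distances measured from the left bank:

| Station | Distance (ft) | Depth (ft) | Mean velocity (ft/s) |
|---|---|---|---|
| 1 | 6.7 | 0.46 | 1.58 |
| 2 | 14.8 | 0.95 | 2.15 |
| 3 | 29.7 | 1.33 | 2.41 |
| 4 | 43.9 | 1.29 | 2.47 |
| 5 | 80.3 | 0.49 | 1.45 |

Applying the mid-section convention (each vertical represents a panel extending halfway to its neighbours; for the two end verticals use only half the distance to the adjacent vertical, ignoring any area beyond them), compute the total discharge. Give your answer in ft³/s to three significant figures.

w_1 = (14.8 − 6.7)/2 = 4.05 ft; q_1 = 1.58 × 0.46 × 4.05 = 2.944 ft³/s
w_2 = (29.7 − 6.7)/2 = 11.5 ft; q_2 = 2.15 × 0.95 × 11.5 = 23.49 ft³/s
w_3 = (43.9 − 14.8)/2 = 14.55 ft; q_3 = 2.41 × 1.33 × 14.55 = 46.64 ft³/s
w_4 = (80.3 − 29.7)/2 = 25.3 ft; q_4 = 2.47 × 1.29 × 25.3 = 80.61 ft³/s
w_5 = (80.3 − 43.9)/2 = 18.2 ft; q_5 = 1.45 × 0.49 × 18.2 = 12.93 ft³/s
Q = Σ qᵢ = 166.6 ft³/s

167 ft³/s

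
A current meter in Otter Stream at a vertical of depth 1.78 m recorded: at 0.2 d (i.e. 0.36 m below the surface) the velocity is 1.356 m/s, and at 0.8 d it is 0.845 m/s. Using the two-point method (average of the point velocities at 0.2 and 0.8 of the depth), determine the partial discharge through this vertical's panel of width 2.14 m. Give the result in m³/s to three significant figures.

4.19 m³/s

v̄ = (1.356 + 0.845) / 2 = 1.101 m/s
q = v̄ × d × w = 1.101 × 1.78 × 2.14 = 4.192 m³/s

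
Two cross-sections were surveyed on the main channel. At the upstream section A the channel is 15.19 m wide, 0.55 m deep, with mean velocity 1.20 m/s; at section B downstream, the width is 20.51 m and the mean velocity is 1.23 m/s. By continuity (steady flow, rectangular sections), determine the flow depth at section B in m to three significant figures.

Q = A₁V₁ = (15.19×0.55) × 1.20 = 10.03 m³/s
d₂ = Q/(b₂ V₂) = 10.03/(20.51×1.23) = 0.3974 m

0.397 m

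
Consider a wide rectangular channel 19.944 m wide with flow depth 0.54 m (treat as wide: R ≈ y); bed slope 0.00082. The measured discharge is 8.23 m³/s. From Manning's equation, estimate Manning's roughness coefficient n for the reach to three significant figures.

0.0248

A = b·y = 19.944 × 0.54 = 10.77 m²
Wide channel: R ≈ y = 0.54 m
n = (1/Q)·A·R^(2/3)·S^(1/2) = (1/8.23) × 10.77 × 0.6631 × 0.02864 = 0.02485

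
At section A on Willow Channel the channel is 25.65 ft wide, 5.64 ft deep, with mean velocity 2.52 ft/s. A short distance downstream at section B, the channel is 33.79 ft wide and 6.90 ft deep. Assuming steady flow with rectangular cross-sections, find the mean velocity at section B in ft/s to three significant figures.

Q = A₁V₁ = (25.65×5.64) × 2.52 = 364.6 ft³/s
A₂ = 33.79 × 6.90 = 233.2 ft²
V₂ = Q/A₂ = 364.6/233.2 = 1.564 ft/s

1.56 ft/s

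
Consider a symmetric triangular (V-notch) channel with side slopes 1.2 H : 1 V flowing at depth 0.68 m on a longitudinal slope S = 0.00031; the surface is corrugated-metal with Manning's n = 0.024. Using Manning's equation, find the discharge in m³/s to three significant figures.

A = z·y² = 1.2×0.68² = 0.5549 m²
P = 2y√(1+z²) = 2×0.68×√(1+1.2²) = 2.124 m
R = A/P = 0.5549/2.124 = 0.2612 m
Q = (1/n)·A·R^(2/3)·S^(1/2) = (1/0.024) × 0.5549 × 0.2612^(2/3) × 0.00031^(1/2) = 0.1663 m³/s

0.166 m³/s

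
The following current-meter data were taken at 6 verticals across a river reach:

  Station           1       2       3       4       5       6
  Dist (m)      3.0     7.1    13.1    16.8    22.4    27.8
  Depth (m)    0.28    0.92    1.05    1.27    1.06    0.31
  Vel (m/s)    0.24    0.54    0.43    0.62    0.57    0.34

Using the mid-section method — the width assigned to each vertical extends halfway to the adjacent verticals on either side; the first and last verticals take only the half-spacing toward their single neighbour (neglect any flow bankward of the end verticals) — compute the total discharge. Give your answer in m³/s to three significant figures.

12.1 m³/s

w_1 = (7.1 − 3.0)/2 = 2.05 m; q_1 = 0.24 × 0.28 × 2.05 = 0.1378 m³/s
w_2 = (13.1 − 3.0)/2 = 5.05 m; q_2 = 0.54 × 0.92 × 5.05 = 2.509 m³/s
w_3 = (16.8 − 7.1)/2 = 4.85 m; q_3 = 0.43 × 1.05 × 4.85 = 2.190 m³/s
w_4 = (22.4 − 13.1)/2 = 4.65 m; q_4 = 0.62 × 1.27 × 4.65 = 3.661 m³/s
w_5 = (27.8 − 16.8)/2 = 5.5 m; q_5 = 0.57 × 1.06 × 5.5 = 3.323 m³/s
w_6 = (27.8 − 22.4)/2 = 2.7 m; q_6 = 0.34 × 0.31 × 2.7 = 0.2846 m³/s
Q = Σ qᵢ = 12.11 m³/s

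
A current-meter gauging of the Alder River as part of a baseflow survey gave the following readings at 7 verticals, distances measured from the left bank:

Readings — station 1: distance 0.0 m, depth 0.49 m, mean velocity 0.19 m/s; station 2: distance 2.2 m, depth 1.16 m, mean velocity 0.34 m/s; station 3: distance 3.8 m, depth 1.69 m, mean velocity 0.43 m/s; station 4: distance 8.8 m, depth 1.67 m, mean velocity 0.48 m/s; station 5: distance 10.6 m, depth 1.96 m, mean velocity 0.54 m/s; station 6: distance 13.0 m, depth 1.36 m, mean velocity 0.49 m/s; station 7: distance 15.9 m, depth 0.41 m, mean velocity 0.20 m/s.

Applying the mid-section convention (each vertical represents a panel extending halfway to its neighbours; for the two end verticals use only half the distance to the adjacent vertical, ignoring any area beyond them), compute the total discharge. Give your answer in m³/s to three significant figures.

10.1 m³/s

w_1 = (2.2 − 0.0)/2 = 1.1 m; q_1 = 0.19 × 0.49 × 1.1 = 0.1024 m³/s
w_2 = (3.8 − 0.0)/2 = 1.9 m; q_2 = 0.34 × 1.16 × 1.9 = 0.7494 m³/s
w_3 = (8.8 − 2.2)/2 = 3.3 m; q_3 = 0.43 × 1.69 × 3.3 = 2.398 m³/s
w_4 = (10.6 − 3.8)/2 = 3.4 m; q_4 = 0.48 × 1.67 × 3.4 = 2.725 m³/s
w_5 = (13.0 − 8.8)/2 = 2.1 m; q_5 = 0.54 × 1.96 × 2.1 = 2.223 m³/s
w_6 = (15.9 − 10.6)/2 = 2.65 m; q_6 = 0.49 × 1.36 × 2.65 = 1.766 m³/s
w_7 = (15.9 − 13.0)/2 = 1.45 m; q_7 = 0.20 × 0.41 × 1.45 = 0.1189 m³/s
Q = Σ qᵢ = 10.08 m³/s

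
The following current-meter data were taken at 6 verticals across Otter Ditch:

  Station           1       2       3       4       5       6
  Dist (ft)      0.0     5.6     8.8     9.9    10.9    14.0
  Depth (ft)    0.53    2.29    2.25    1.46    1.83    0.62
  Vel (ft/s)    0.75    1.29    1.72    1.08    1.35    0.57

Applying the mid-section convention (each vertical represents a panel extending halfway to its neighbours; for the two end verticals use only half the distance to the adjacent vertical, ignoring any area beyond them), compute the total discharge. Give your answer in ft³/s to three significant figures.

29.7 ft³/s

w_1 = (5.6 − 0.0)/2 = 2.8 ft; q_1 = 0.75 × 0.53 × 2.8 = 1.113 ft³/s
w_2 = (8.8 − 0.0)/2 = 4.4 ft; q_2 = 1.29 × 2.29 × 4.4 = 13.00 ft³/s
w_3 = (9.9 − 5.6)/2 = 2.15 ft; q_3 = 1.72 × 2.25 × 2.15 = 8.321 ft³/s
w_4 = (10.9 − 8.8)/2 = 1.05 ft; q_4 = 1.08 × 1.46 × 1.05 = 1.656 ft³/s
w_5 = (14.0 − 9.9)/2 = 2.05 ft; q_5 = 1.35 × 1.83 × 2.05 = 5.065 ft³/s
w_6 = (14.0 − 10.9)/2 = 1.55 ft; q_6 = 0.57 × 0.62 × 1.55 = 0.5478 ft³/s
Q = Σ qᵢ = 29.70 ft³/s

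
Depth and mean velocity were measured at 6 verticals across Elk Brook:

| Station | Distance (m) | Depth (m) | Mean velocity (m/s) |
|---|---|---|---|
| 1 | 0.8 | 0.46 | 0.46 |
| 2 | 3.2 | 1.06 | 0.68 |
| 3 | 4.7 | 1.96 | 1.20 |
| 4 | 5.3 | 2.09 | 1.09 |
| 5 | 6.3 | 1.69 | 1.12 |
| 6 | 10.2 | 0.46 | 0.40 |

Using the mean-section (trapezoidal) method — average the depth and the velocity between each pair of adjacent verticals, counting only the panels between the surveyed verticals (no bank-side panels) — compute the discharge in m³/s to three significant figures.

9.83 m³/s

Panel 1-2: Δb = 2.4 m, d̄ = (0.46+1.06)/2 = 0.76, v̄ = (0.46+0.68)/2 = 0.57 → q = 2.4×0.76×0.57 = 1.040 m³/s
Panel 2-3: Δb = 1.5 m, d̄ = (1.06+1.96)/2 = 1.51, v̄ = (0.68+1.20)/2 = 0.94 → q = 1.5×1.51×0.94 = 2.129 m³/s
Panel 3-4: Δb = 0.6 m, d̄ = (1.96+2.09)/2 = 2.025, v̄ = (1.20+1.09)/2 = 1.145 → q = 0.6×2.025×1.145 = 1.391 m³/s
Panel 4-5: Δb = 1 m, d̄ = (2.09+1.69)/2 = 1.89, v̄ = (1.09+1.12)/2 = 1.105 → q = 1×1.89×1.105 = 2.088 m³/s
Panel 5-6: Δb = 3.9 m, d̄ = (1.69+0.46)/2 = 1.075, v̄ = (1.12+0.40)/2 = 0.76 → q = 3.9×1.075×0.76 = 3.186 m³/s
Q = Σ q = 9.835 m³/s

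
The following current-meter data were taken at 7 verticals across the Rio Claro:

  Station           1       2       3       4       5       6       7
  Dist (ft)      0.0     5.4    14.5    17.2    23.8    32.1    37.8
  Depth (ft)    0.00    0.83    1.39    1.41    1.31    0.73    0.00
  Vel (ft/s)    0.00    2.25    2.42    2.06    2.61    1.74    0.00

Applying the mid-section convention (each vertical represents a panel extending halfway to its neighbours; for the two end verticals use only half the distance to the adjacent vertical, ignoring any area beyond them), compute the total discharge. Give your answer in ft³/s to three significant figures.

81.3 ft³/s

w_2 = (14.5 − 0.0)/2 = 7.25 ft; q_2 = 2.25 × 0.83 × 7.25 = 13.54 ft³/s
w_3 = (17.2 − 5.4)/2 = 5.9 ft; q_3 = 2.42 × 1.39 × 5.9 = 19.85 ft³/s
w_4 = (23.8 − 14.5)/2 = 4.65 ft; q_4 = 2.06 × 1.41 × 4.65 = 13.51 ft³/s
w_5 = (32.1 − 17.2)/2 = 7.45 ft; q_5 = 2.61 × 1.31 × 7.45 = 25.47 ft³/s
w_6 = (37.8 − 23.8)/2 = 7 ft; q_6 = 1.74 × 0.73 × 7 = 8.891 ft³/s
Stations 1, 7 contribute zero (depth or velocity is 0).
Q = Σ qᵢ = 81.26 ft³/s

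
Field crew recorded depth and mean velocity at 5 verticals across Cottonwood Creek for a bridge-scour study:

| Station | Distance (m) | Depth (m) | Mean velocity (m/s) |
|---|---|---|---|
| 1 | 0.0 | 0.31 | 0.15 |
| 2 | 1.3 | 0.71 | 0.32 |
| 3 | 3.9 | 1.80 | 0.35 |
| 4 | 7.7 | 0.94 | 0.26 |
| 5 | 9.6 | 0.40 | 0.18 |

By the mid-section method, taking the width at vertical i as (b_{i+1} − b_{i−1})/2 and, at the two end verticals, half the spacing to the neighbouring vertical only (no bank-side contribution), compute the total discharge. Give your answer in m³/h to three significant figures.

w_1 = (1.3 − 0.0)/2 = 0.65 m; q_1 = 0.15 × 0.31 × 0.65 = 0.03023 m³/s
w_2 = (3.9 − 0.0)/2 = 1.95 m; q_2 = 0.32 × 0.71 × 1.95 = 0.4430 m³/s
w_3 = (7.7 − 1.3)/2 = 3.2 m; q_3 = 0.35 × 1.80 × 3.2 = 2.016 m³/s
w_4 = (9.6 − 3.9)/2 = 2.85 m; q_4 = 0.26 × 0.94 × 2.85 = 0.6965 m³/s
w_5 = (9.6 − 7.7)/2 = 0.95 m; q_5 = 0.18 × 0.40 × 0.95 = 0.06840 m³/s
Q = Σ qᵢ = 3.254 m³/s
= 3.254 × 3600 = 11720 m³/h

11700 m³/h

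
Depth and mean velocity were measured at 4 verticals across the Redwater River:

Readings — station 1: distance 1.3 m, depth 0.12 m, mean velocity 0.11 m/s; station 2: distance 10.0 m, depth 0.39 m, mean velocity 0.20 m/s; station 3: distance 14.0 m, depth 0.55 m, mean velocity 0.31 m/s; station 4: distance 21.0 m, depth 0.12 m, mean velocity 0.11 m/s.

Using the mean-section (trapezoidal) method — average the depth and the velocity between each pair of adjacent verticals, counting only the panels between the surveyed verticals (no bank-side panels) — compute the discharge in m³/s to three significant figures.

Panel 1-2: Δb = 8.7 m, d̄ = (0.12+0.39)/2 = 0.255, v̄ = (0.11+0.20)/2 = 0.155 → q = 8.7×0.255×0.155 = 0.3439 m³/s
Panel 2-3: Δb = 4 m, d̄ = (0.39+0.55)/2 = 0.47, v̄ = (0.20+0.31)/2 = 0.255 → q = 4×0.47×0.255 = 0.4794 m³/s
Panel 3-4: Δb = 7 m, d̄ = (0.55+0.12)/2 = 0.335, v̄ = (0.31+0.11)/2 = 0.21 → q = 7×0.335×0.21 = 0.4925 m³/s
Q = Σ q = 1.316 m³/s

1.32 m³/s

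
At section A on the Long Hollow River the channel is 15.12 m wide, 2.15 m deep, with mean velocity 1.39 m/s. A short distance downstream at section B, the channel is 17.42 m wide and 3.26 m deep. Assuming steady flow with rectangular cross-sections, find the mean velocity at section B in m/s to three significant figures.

0.796 m/s

Q = A₁V₁ = (15.12×2.15) × 1.39 = 45.19 m³/s
A₂ = 17.42 × 3.26 = 56.79 m²
V₂ = Q/A₂ = 45.19/56.79 = 0.7957 m/s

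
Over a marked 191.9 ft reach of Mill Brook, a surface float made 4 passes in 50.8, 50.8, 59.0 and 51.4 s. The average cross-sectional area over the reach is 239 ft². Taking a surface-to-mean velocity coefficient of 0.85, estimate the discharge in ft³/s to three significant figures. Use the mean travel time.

t̄ = (50.8 + 50.8 + 59.0 + 51.4) / 4 = 53 s
v_surface = L / t̄ = 191.9 / 53 = 3.621 ft/s
v_mean = 0.85 × 3.621 = 3.078 ft/s
Q = A × v_mean = 239 × 3.078 = 735.6 ft³/s

736 ft³/s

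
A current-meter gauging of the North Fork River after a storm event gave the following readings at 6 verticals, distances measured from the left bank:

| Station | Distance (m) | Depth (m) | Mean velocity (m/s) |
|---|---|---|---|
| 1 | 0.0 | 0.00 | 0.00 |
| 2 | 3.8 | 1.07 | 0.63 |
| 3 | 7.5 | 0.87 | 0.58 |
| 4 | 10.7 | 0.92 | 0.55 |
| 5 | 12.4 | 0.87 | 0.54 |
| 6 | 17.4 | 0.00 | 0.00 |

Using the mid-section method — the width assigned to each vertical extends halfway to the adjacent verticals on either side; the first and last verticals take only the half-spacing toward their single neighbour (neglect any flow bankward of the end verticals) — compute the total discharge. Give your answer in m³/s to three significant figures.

w_2 = (7.5 − 0.0)/2 = 3.75 m; q_2 = 0.63 × 1.07 × 3.75 = 2.528 m³/s
w_3 = (10.7 − 3.8)/2 = 3.45 m; q_3 = 0.58 × 0.87 × 3.45 = 1.741 m³/s
w_4 = (12.4 − 7.5)/2 = 2.45 m; q_4 = 0.55 × 0.92 × 2.45 = 1.240 m³/s
w_5 = (17.4 − 10.7)/2 = 3.35 m; q_5 = 0.54 × 0.87 × 3.35 = 1.574 m³/s
Stations 1, 6 contribute zero (depth or velocity is 0).
Q = Σ qᵢ = 7.082 m³/s

7.08 m³/s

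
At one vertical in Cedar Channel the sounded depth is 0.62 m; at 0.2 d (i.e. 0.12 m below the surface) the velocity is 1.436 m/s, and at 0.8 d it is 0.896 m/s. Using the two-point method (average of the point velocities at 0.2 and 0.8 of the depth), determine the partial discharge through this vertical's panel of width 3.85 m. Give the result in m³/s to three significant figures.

2.78 m³/s

v̄ = (1.436 + 0.896) / 2 = 1.166 m/s
q = v̄ × d × w = 1.166 × 0.62 × 3.85 = 2.783 m³/s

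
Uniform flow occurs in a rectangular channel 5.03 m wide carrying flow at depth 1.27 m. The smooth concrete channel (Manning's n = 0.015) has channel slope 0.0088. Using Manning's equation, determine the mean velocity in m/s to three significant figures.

A = b·y = 5.03 × 1.27 = 6.388 m²
P = b + 2y = 5.03 + 2×1.27 = 7.570 m
R = A/P = 6.388/7.570 = 0.8439 m
Q = (1/n)·A·R^(2/3)·S^(1/2) = (1/0.015) × 6.388 × 0.8439^(2/3) × 0.0088^(1/2) = 35.68 m³/s
V = Q/A = 35.68/6.388 = 5.585 m/s

5.58 m/s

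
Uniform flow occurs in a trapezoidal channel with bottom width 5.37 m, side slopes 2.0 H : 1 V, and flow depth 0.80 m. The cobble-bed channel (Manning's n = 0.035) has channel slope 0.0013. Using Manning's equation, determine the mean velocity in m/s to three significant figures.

0.752 m/s

A = (b + z·y)·y = (5.37 + 2.0×0.80)×0.80 = 5.576 m²
P = b + 2y√(1+z²) = 5.37 + 2×0.80×√(1+2.0²) = 8.948 m
R = A/P = 5.576/8.948 = 0.6232 m
Q = (1/n)·A·R^(2/3)·S^(1/2) = (1/0.035) × 5.576 × 0.6232^(2/3) × 0.0013^(1/2) = 4.191 m³/s
V = Q/A = 4.191/5.576 = 0.7516 m/s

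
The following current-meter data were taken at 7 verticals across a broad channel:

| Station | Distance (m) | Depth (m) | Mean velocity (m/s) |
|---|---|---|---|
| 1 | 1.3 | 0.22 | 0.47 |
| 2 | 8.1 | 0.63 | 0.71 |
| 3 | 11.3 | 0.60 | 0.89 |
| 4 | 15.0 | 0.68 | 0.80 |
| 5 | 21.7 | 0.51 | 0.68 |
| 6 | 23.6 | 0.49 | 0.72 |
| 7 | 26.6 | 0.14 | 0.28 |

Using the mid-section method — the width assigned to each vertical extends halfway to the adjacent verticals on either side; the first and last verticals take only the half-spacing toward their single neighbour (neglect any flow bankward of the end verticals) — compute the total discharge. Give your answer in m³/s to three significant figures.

w_1 = (8.1 − 1.3)/2 = 3.4 m; q_1 = 0.47 × 0.22 × 3.4 = 0.3516 m³/s
w_2 = (11.3 − 1.3)/2 = 5 m; q_2 = 0.71 × 0.63 × 5 = 2.237 m³/s
w_3 = (15.0 − 8.1)/2 = 3.45 m; q_3 = 0.89 × 0.60 × 3.45 = 1.842 m³/s
w_4 = (21.7 − 11.3)/2 = 5.2 m; q_4 = 0.80 × 0.68 × 5.2 = 2.829 m³/s
w_5 = (23.6 − 15.0)/2 = 4.3 m; q_5 = 0.68 × 0.51 × 4.3 = 1.491 m³/s
w_6 = (26.6 − 21.7)/2 = 2.45 m; q_6 = 0.72 × 0.49 × 2.45 = 0.8644 m³/s
w_7 = (26.6 − 23.6)/2 = 1.5 m; q_7 = 0.28 × 0.14 × 1.5 = 0.05880 m³/s
Q = Σ qᵢ = 9.674 m³/s

9.67 m³/s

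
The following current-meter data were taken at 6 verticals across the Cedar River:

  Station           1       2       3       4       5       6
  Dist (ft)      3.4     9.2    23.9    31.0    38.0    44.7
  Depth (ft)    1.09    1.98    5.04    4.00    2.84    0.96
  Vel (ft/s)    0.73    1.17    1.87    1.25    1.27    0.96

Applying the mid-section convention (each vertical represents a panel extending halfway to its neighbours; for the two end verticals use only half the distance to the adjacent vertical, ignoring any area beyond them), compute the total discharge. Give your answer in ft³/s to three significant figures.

w_1 = (9.2 − 3.4)/2 = 2.9 ft; q_1 = 0.73 × 1.09 × 2.9 = 2.308 ft³/s
w_2 = (23.9 − 3.4)/2 = 10.25 ft; q_2 = 1.17 × 1.98 × 10.25 = 23.75 ft³/s
w_3 = (31.0 − 9.2)/2 = 10.9 ft; q_3 = 1.87 × 5.04 × 10.9 = 102.7 ft³/s
w_4 = (38.0 − 23.9)/2 = 7.05 ft; q_4 = 1.25 × 4.00 × 7.05 = 35.25 ft³/s
w_5 = (44.7 − 31.0)/2 = 6.85 ft; q_5 = 1.27 × 2.84 × 6.85 = 24.71 ft³/s
w_6 = (44.7 − 38.0)/2 = 3.35 ft; q_6 = 0.96 × 0.96 × 3.35 = 3.087 ft³/s
Q = Σ qᵢ = 191.8 ft³/s

192 ft³/s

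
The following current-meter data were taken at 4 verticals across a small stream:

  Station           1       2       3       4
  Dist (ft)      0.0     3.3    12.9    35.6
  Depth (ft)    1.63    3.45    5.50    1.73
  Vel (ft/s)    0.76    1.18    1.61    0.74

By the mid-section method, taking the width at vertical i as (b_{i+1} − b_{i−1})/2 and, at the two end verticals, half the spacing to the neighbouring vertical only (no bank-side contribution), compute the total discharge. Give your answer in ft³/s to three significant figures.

186 ft³/s

w_1 = (3.3 − 0.0)/2 = 1.65 ft; q_1 = 0.76 × 1.63 × 1.65 = 2.044 ft³/s
w_2 = (12.9 − 0.0)/2 = 6.45 ft; q_2 = 1.18 × 3.45 × 6.45 = 26.26 ft³/s
w_3 = (35.6 − 3.3)/2 = 16.15 ft; q_3 = 1.61 × 5.50 × 16.15 = 143.0 ft³/s
w_4 = (35.6 − 12.9)/2 = 11.35 ft; q_4 = 0.74 × 1.73 × 11.35 = 14.53 ft³/s
Q = Σ qᵢ = 185.8 ft³/s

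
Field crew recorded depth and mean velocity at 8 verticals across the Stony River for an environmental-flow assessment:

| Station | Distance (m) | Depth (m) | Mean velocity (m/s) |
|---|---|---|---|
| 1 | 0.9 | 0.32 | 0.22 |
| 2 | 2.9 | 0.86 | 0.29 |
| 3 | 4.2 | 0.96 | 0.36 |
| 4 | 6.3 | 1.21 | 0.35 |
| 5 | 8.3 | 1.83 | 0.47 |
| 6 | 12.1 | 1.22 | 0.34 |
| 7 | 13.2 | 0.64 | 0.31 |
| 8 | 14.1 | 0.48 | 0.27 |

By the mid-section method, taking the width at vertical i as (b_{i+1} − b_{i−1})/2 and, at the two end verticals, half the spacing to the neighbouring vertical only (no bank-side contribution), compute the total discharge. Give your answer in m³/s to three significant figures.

5.70 m³/s

w_1 = (2.9 − 0.9)/2 = 1 m; q_1 = 0.22 × 0.32 × 1 = 0.07040 m³/s
w_2 = (4.2 − 0.9)/2 = 1.65 m; q_2 = 0.29 × 0.86 × 1.65 = 0.4115 m³/s
w_3 = (6.3 − 2.9)/2 = 1.7 m; q_3 = 0.36 × 0.96 × 1.7 = 0.5875 m³/s
w_4 = (8.3 − 4.2)/2 = 2.05 m; q_4 = 0.35 × 1.21 × 2.05 = 0.8682 m³/s
w_5 = (12.1 − 6.3)/2 = 2.9 m; q_5 = 0.47 × 1.83 × 2.9 = 2.494 m³/s
w_6 = (13.2 − 8.3)/2 = 2.45 m; q_6 = 0.34 × 1.22 × 2.45 = 1.016 m³/s
w_7 = (14.1 − 12.1)/2 = 1 m; q_7 = 0.31 × 0.64 × 1 = 0.1984 m³/s
w_8 = (14.1 − 13.2)/2 = 0.45 m; q_8 = 0.27 × 0.48 × 0.45 = 0.05832 m³/s
Q = Σ qᵢ = 5.705 m³/s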